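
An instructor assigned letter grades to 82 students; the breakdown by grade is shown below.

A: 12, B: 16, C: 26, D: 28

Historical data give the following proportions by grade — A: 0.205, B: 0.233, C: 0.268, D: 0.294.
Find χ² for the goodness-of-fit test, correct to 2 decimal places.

3.25

Expected counts E_i = n·p_i: 82×0.205 = 16.81, 82×0.233 = 19.106, 82×0.268 = 21.976, 82×0.294 = 24.108.
A: (12 − 16.81)²/16.81 = 23.1361/16.81 = 1.376
B: (16 − 19.106)²/19.106 = 9.647236/19.106 = 0.505
C: (26 − 21.976)²/21.976 = 16.192576/21.976 = 0.737
D: (28 − 24.108)²/24.108 = 15.147664/24.108 = 0.628
Sum = 3.25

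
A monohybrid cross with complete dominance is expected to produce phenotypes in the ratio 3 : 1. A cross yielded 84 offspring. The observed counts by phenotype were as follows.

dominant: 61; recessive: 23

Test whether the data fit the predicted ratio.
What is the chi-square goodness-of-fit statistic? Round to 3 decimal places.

0.254

Ratio total = 4. Expected counts: 84×3/4 = 63, 84×1/4 = 21.
χ² = (61−63)²/63 + (23−21)²/21
   = 0.0635 + 0.1905
Sum = 0.254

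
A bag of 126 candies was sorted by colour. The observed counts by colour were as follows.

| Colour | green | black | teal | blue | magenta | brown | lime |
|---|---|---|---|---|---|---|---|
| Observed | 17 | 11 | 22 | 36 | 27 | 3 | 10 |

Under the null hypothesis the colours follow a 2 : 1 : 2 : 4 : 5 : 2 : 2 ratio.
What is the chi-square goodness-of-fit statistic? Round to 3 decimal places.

21.400

Ratio total = 18. Expected counts: 126×2/18 = 14, 126×1/18 = 7, 126×2/18 = 14, 126×4/18 = 28, 126×5/18 = 35, 126×2/18 = 14, 126×2/18 = 14.
green: (17 − 14)²/14 = 9/14 = 0.6429
black: (11 − 7)²/7 = 16/7 = 2.2857
teal: (22 − 14)²/14 = 64/14 = 4.5714
blue: (36 − 28)²/28 = 64/28 = 2.2857
magenta: (27 − 35)²/35 = 64/35 = 1.8286
brown: (3 − 14)²/14 = 121/14 = 8.6429
lime: (10 − 14)²/14 = 16/14 = 1.1429
Sum = 21.400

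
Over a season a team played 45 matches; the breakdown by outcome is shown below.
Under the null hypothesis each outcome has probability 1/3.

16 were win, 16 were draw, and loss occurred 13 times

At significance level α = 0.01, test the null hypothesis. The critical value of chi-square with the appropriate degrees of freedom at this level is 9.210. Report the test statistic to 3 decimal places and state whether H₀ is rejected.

Expected count for each of the 3 categories: 45/3 = 15.
win: (16 − 15)²/15 = 1/15 = 0.0667
draw: (16 − 15)²/15 = 1/15 = 0.0667
loss: (13 − 15)²/15 = 4/15 = 0.2667
Sum = 0.400
df = 2. Since 0.400 < 9.210, we do not reject H₀.

0.400; do not reject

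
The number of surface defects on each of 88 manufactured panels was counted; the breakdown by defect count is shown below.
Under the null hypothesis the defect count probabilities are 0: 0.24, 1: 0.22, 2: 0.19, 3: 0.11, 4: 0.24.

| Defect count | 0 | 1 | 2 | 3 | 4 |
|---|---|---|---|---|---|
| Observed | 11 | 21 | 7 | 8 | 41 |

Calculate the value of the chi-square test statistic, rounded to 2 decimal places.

29.64

Expected counts E_i = n·p_i: 88×0.24 = 21.12, 88×0.22 = 19.36, 88×0.19 = 16.72, 88×0.11 = 9.68, 88×0.24 = 21.12.
0: (11 − 21.12)²/21.12 = 102.4144/21.12 = 4.849
1: (21 − 19.36)²/19.36 = 2.6896/19.36 = 0.139
2: (7 − 16.72)²/16.72 = 94.4784/16.72 = 5.651
3: (8 − 9.68)²/9.68 = 2.8224/9.68 = 0.292
4: (41 − 21.12)²/21.12 = 395.2144/21.12 = 18.713
Sum = 29.64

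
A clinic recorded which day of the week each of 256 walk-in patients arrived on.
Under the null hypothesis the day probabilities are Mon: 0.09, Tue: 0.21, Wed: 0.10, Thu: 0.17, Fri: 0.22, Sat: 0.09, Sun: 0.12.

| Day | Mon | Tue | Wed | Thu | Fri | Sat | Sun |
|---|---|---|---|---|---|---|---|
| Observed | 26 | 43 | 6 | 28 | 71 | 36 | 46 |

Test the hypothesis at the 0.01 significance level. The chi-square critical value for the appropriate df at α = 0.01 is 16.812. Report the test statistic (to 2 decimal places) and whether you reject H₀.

Expected counts E_i = n·p_i: 256×0.09 = 23.04, 256×0.21 = 53.76, 256×0.10 = 25.6, 256×0.17 = 43.52, 256×0.22 = 56.32, 256×0.09 = 23.04, 256×0.12 = 30.72.
cat         O        E   (O−E)²/E
Mon        26    23.04      0.380
Tue        43    53.76      2.154
Wed         6     25.6     15.006
Thu        28    43.52      5.535
Fri        71    56.32      3.826
Sat        36    23.04      7.290
Sun        46    30.72      7.600
Sum = 41.79
df = 6. Since 41.79 > 16.812, we reject H₀.

41.79; reject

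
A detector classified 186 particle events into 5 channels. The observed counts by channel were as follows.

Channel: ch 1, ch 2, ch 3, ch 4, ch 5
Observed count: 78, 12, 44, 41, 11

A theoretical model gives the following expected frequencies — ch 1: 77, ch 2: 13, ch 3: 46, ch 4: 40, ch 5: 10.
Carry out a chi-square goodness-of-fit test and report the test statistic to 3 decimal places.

cat         O        E   (O−E)²/E
ch 1       78       77     0.0130
ch 2       12       13     0.0769
ch 3       44       46     0.0870
ch 4       41       40     0.0250
ch 5       11       10     0.1000
Sum = 0.302

0.302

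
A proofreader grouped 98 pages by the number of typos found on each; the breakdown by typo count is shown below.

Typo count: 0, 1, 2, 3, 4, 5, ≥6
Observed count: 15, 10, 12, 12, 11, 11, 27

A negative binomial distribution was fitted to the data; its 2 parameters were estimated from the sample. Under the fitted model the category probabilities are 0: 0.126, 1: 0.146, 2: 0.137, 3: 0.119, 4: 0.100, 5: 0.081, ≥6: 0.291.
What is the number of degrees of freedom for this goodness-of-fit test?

4

There are k = 7 categories and 2 parameters estimated from the data, so df = 7 − 1 − 2 = 4.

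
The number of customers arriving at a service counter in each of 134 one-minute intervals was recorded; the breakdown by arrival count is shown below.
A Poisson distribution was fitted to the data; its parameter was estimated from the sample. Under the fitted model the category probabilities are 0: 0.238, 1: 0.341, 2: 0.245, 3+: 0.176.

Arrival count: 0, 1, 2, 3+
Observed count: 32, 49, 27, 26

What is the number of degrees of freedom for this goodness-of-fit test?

2

There are k = 4 categories and 1 parameter estimated from the data, so df = 4 − 1 − 1 = 2.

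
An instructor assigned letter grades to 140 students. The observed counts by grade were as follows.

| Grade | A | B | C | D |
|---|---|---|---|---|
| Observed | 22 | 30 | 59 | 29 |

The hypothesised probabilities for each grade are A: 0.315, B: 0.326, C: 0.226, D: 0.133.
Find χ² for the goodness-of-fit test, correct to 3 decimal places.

45.880

Expected counts E_i = n·p_i: 140×0.315 = 44.1, 140×0.326 = 45.64, 140×0.226 = 31.64, 140×0.133 = 18.62.
χ² = (22−44.1)²/44.1 + (30−45.64)²/45.64 + (59−31.64)²/31.64 + (29−18.62)²/18.62
   = 11.0751 + 5.3595 + 23.6590 + 5.7865
Sum = 45.880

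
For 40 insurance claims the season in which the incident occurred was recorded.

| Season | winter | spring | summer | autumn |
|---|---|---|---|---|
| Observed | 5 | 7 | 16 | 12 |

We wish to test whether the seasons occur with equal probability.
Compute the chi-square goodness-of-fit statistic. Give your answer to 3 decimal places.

7.400

Expected count for each of the 4 categories: 40/4 = 10.
winter: (5 − 10)²/10 = 25/10 = 2.5000
spring: (7 − 10)²/10 = 9/10 = 0.9000
summer: (16 − 10)²/10 = 36/10 = 3.6000
autumn: (12 − 10)²/10 = 4/10 = 0.4000
Sum = 7.400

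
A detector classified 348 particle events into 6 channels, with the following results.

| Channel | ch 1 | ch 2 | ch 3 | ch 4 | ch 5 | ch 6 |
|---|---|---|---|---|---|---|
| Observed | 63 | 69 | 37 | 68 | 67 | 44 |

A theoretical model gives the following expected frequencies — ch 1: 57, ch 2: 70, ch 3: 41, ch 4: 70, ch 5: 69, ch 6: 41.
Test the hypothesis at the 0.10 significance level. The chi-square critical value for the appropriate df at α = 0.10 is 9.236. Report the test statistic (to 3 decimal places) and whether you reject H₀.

1.371; do not reject

cat         O        E   (O−E)²/E
ch 1       63       57     0.6316
ch 2       69       70     0.0143
ch 3       37       41     0.3902
ch 4       68       70     0.0571
ch 5       67       69     0.0580
ch 6       44       41     0.2195
Sum = 1.371
df = 5. Since 1.371 < 9.236, we do not reject H₀.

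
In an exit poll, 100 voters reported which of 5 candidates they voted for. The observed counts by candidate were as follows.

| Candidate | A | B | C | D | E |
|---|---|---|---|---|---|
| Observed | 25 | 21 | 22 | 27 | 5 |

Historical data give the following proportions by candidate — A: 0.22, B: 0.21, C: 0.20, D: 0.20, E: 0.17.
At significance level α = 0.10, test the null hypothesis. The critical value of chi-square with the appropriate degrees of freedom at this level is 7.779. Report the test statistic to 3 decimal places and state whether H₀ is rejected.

Expected counts E_i = n·p_i: 100×0.22 = 22, 100×0.21 = 21, 100×0.20 = 20, 100×0.20 = 20, 100×0.17 = 17.
A: (25 − 22)²/22 = 9/22 = 0.4091
B: (21 − 21)²/21 = 0/21 = 0.0000
C: (22 − 20)²/20 = 4/20 = 0.2000
D: (27 − 20)²/20 = 49/20 = 2.4500
E: (5 − 17)²/17 = 144/17 = 8.4706
Sum = 11.530
df = 4. Since 11.530 > 7.779, we reject H₀.

11.530; reject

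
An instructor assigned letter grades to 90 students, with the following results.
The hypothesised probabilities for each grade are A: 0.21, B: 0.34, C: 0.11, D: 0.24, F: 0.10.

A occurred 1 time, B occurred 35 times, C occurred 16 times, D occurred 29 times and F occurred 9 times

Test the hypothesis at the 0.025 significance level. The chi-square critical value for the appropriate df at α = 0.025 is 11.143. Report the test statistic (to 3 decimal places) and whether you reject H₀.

Expected counts E_i = n·p_i: 90×0.21 = 18.9, 90×0.34 = 30.6, 90×0.11 = 9.9, 90×0.24 = 21.6, 90×0.10 = 9.
χ² = (1−18.9)²/18.9 + (35−30.6)²/30.6 + (16−9.9)²/9.9 + (29−21.6)²/21.6 + (9−9)²/9
   = 16.9529 + 0.6327 + 3.7586 + 2.5352 + 0.0000
Sum = 23.879
df = 4. Since 23.879 > 11.143, we reject H₀.

23.879; reject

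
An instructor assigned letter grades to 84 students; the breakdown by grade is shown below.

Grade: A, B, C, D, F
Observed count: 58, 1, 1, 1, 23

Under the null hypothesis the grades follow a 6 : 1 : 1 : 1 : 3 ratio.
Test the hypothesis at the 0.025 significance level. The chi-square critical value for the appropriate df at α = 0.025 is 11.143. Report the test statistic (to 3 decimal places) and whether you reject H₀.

21.714; reject

Ratio total = 12. Expected counts: 84×6/12 = 42, 84×1/12 = 7, 84×1/12 = 7, 84×1/12 = 7, 84×3/12 = 21.
cat         O        E   (O−E)²/E
A          58       42     6.0952
B           1        7     5.1429
C           1        7     5.1429
D           1        7     5.1429
F          23       21     0.1905
Sum = 21.714
df = 4. Since 21.714 > 11.143, we reject H₀.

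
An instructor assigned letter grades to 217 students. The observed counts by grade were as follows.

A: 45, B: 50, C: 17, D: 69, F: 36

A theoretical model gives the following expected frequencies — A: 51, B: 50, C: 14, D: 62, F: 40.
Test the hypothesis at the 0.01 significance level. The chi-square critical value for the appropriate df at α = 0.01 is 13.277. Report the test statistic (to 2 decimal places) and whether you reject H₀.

2.54; do not reject

χ² = (45−51)²/51 + (50−50)²/50 + (17−14)²/14 + (69−62)²/62 + (36−40)²/40
   = 0.706 + 0.000 + 0.643 + 0.790 + 0.400
Sum = 2.54
df = 4. Since 2.54 < 13.277, we do not reject H₀.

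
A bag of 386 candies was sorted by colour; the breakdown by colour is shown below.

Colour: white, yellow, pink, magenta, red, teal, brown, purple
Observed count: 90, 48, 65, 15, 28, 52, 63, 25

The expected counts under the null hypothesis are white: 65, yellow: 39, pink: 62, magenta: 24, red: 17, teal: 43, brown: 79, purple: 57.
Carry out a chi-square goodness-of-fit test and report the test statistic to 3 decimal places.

45.419

white: (90 − 65)²/65 = 625/65 = 9.6154
yellow: (48 − 39)²/39 = 81/39 = 2.0769
pink: (65 − 62)²/62 = 9/62 = 0.1452
magenta: (15 − 24)²/24 = 81/24 = 3.3750
red: (28 − 17)²/17 = 121/17 = 7.1176
teal: (52 − 43)²/43 = 81/43 = 1.8837
brown: (63 − 79)²/79 = 256/79 = 3.2405
purple: (25 − 57)²/57 = 1024/57 = 17.9649
Sum = 45.419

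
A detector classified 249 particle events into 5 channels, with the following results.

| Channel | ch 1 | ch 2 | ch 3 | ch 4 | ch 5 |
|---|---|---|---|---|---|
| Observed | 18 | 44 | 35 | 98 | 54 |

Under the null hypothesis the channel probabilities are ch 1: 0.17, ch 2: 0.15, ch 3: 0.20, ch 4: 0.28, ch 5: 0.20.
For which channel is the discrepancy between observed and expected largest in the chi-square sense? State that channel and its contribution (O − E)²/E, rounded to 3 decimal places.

Expected counts E_i = n·p_i: 249×0.17 = 42.33, 249×0.15 = 37.35, 249×0.20 = 49.8, 249×0.28 = 69.72, 249×0.20 = 49.8.
ch 1: (18 − 42.33)²/42.33 = 591.9489/42.33 = 13.9841
ch 2: (44 − 37.35)²/37.35 = 44.2225/37.35 = 1.1840
ch 3: (35 − 49.8)²/49.8 = 219.04/49.8 = 4.3984
ch 4: (98 − 69.72)²/69.72 = 799.7584/69.72 = 11.4710
ch 5: (54 − 49.8)²/49.8 = 17.64/49.8 = 0.3542
The largest term is for ch 1: 13.984.

ch 1, 13.984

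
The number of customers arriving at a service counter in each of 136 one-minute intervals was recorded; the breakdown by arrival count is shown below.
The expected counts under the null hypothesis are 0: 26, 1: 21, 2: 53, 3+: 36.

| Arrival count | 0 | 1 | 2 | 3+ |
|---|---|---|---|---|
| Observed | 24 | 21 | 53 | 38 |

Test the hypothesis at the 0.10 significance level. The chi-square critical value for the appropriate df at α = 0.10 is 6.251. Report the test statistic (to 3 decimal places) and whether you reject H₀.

0.265; do not reject

χ² = (24−26)²/26 + (21−21)²/21 + (53−53)²/53 + (38−36)²/36
   = 0.1538 + 0.0000 + 0.0000 + 0.1111
Sum = 0.265
df = 3. Since 0.265 < 6.251, we do not reject H₀.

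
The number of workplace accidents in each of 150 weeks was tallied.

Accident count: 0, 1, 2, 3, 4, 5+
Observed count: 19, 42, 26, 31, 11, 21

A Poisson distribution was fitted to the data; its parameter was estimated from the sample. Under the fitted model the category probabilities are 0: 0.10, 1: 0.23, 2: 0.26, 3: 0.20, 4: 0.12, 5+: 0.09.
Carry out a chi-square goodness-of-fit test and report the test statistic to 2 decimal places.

Expected counts E_i = n·p_i: 150×0.10 = 15, 150×0.23 = 34.5, 150×0.26 = 39, 150×0.20 = 30, 150×0.12 = 18, 150×0.09 = 13.5.
χ² = (19−15)²/15 + (42−34.5)²/34.5 + (26−39)²/39 + (31−30)²/30 + (11−18)²/18 + (21−13.5)²/13.5
   = 1.067 + 1.630 + 4.333 + 0.033 + 2.722 + 4.167
Sum = 13.95

13.95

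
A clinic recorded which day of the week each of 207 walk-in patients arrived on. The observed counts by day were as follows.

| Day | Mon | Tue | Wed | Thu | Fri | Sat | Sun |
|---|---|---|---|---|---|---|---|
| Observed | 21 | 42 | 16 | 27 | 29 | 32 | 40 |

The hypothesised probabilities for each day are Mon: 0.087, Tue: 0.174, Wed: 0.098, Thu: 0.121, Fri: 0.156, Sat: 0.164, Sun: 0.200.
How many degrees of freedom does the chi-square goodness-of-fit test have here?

There are k = 7 categories and no parameters were estimated from the data, so df = 7 − 1 = 6.

6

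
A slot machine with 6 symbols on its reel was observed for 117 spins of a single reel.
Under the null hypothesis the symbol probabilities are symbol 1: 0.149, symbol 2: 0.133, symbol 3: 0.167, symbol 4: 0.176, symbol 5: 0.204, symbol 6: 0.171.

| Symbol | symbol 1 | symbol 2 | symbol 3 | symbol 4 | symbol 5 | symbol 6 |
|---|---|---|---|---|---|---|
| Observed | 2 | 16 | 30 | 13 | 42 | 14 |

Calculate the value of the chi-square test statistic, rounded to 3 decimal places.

Expected counts E_i = n·p_i: 117×0.149 = 17.433, 117×0.133 = 15.561, 117×0.167 = 19.539, 117×0.176 = 20.592, 117×0.204 = 23.868, 117×0.171 = 20.007.
symbol 1: (2 − 17.433)²/17.433 = 238.177489/17.433 = 13.6624
symbol 2: (16 − 15.561)²/15.561 = 0.192721/15.561 = 0.0124
symbol 3: (30 − 19.539)²/19.539 = 109.432521/19.539 = 5.6007
symbol 4: (13 − 20.592)²/20.592 = 57.638464/20.592 = 2.7991
symbol 5: (42 − 23.868)²/23.868 = 328.769424/23.868 = 13.7745
symbol 6: (14 − 20.007)²/20.007 = 36.084049/20.007 = 1.8036
Sum = 37.653

37.653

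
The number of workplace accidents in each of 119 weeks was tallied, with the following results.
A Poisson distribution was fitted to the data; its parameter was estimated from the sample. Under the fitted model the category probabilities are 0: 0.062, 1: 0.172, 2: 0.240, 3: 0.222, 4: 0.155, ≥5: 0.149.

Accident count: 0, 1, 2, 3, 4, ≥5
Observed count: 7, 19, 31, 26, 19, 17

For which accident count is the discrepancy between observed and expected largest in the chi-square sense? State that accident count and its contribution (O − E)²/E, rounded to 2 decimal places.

2, 0.21

Expected counts E_i = n·p_i: 119×0.062 = 7.378, 119×0.172 = 20.468, 119×0.240 = 28.56, 119×0.222 = 26.418, 119×0.155 = 18.445, 119×0.149 = 17.731.
cat         O        E   (O−E)²/E
0           7    7.378      0.019
1          19   20.468      0.105
2          31    28.56      0.208
3          26   26.418      0.007
4          19   18.445      0.017
≥5         17   17.731      0.030
The largest term is for 2: 0.21.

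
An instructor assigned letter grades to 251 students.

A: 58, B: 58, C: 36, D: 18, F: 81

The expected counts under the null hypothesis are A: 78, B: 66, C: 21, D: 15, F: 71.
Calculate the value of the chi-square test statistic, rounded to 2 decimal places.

18.82

A: (58 − 78)²/78 = 400/78 = 5.128
B: (58 − 66)²/66 = 64/66 = 0.970
C: (36 − 21)²/21 = 225/21 = 10.714
D: (18 − 15)²/15 = 9/15 = 0.600
F: (81 − 71)²/71 = 100/71 = 1.408
Sum = 18.82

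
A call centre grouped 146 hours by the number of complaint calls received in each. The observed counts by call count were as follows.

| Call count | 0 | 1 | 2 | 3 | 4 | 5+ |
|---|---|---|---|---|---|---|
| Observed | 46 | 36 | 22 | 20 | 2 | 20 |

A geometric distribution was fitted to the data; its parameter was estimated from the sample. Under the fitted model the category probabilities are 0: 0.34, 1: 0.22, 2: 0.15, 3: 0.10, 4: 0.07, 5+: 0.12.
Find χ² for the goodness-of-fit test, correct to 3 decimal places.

9.696

Expected counts E_i = n·p_i: 146×0.34 = 49.64, 146×0.22 = 32.12, 146×0.15 = 21.9, 146×0.10 = 14.6, 146×0.07 = 10.22, 146×0.12 = 17.52.
cat         O        E   (O−E)²/E
0          46    49.64     0.2669
1          36    32.12     0.4687
2          22     21.9     0.0005
3          20     14.6     1.9973
4           2    10.22     6.6114
5+         20    17.52     0.3511
Sum = 9.696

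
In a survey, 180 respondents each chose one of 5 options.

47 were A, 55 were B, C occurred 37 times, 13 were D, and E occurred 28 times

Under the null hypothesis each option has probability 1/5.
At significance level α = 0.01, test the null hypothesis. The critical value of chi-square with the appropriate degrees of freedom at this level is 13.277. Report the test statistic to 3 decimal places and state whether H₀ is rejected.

29.889; reject

Expected count for each of the 5 categories: 180/5 = 36.
A: (47 − 36)²/36 = 121/36 = 3.3611
B: (55 − 36)²/36 = 361/36 = 10.0278
C: (37 − 36)²/36 = 1/36 = 0.0278
D: (13 − 36)²/36 = 529/36 = 14.6944
E: (28 − 36)²/36 = 64/36 = 1.7778
Sum = 29.889
df = 4. Since 29.889 > 13.277, we reject H₀.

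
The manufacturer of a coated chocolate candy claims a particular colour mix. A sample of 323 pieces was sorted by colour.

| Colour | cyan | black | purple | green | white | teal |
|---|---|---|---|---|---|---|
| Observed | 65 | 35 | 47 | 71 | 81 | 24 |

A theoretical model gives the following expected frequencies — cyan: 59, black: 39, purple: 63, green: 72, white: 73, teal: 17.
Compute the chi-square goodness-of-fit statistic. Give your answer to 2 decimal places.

cyan: (65 − 59)²/59 = 36/59 = 0.610
black: (35 − 39)²/39 = 16/39 = 0.410
purple: (47 − 63)²/63 = 256/63 = 4.063
green: (71 − 72)²/72 = 1/72 = 0.014
white: (81 − 73)²/73 = 64/73 = 0.877
teal: (24 − 17)²/17 = 49/17 = 2.882
Sum = 8.86

8.86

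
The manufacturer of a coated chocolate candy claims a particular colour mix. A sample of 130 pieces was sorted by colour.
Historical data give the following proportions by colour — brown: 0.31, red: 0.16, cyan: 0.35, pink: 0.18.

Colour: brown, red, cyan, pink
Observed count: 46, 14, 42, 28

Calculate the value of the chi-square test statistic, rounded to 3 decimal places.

4.203

Expected counts E_i = n·p_i: 130×0.31 = 40.3, 130×0.16 = 20.8, 130×0.35 = 45.5, 130×0.18 = 23.4.
χ² = (46−40.3)²/40.3 + (14−20.8)²/20.8 + (42−45.5)²/45.5 + (28−23.4)²/23.4
   = 0.8062 + 2.2231 + 0.2692 + 0.9043
Sum = 4.203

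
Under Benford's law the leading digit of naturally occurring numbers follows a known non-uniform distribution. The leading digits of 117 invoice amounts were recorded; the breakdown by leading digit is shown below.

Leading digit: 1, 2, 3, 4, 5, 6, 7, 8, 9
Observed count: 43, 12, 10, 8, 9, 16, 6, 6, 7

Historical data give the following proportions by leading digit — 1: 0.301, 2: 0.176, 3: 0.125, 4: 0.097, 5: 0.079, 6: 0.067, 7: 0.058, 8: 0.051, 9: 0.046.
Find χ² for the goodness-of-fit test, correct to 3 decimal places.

16.836

Expected counts E_i = n·p_i: 117×0.301 = 35.217, 117×0.176 = 20.592, 117×0.125 = 14.625, 117×0.097 = 11.349, 117×0.079 = 9.243, 117×0.067 = 7.839, 117×0.058 = 6.786, 117×0.051 = 5.967, 117×0.046 = 5.382.
χ² = (43−35.217)²/35.217 + (12−20.592)²/20.592 + (10−14.625)²/14.625 + (8−11.349)²/11.349 + (9−9.243)²/9.243 + (16−7.839)²/7.839 + (6−6.786)²/6.786 + (6−5.967)²/5.967 + (7−5.382)²/5.382
   = 1.7201 + 3.5850 + 1.4626 + 0.9883 + 0.0064 + 8.4962 + 0.0910 + 0.0002 + 0.4864
Sum = 16.836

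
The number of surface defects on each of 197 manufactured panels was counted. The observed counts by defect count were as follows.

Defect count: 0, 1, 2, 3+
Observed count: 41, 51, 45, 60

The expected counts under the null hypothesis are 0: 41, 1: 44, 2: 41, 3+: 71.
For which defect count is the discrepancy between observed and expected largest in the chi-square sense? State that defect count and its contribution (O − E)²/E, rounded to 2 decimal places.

3+, 1.70

0: (41 − 41)²/41 = 0/41 = 0.000
1: (51 − 44)²/44 = 49/44 = 1.114
2: (45 − 41)²/41 = 16/41 = 0.390
3+: (60 − 71)²/71 = 121/71 = 1.704
The largest term is for 3+: 1.70.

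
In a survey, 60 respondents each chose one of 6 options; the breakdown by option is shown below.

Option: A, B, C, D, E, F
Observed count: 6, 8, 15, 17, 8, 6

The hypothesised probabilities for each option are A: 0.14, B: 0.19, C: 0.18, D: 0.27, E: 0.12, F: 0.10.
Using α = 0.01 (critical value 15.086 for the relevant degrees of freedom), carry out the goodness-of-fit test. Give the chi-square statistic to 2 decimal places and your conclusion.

Expected counts E_i = n·p_i: 60×0.14 = 8.4, 60×0.19 = 11.4, 60×0.18 = 10.8, 60×0.27 = 16.2, 60×0.12 = 7.2, 60×0.10 = 6.
χ² = (6−8.4)²/8.4 + (8−11.4)²/11.4 + (15−10.8)²/10.8 + (17−16.2)²/16.2 + (8−7.2)²/7.2 + (6−6)²/6
   = 0.686 + 1.014 + 1.633 + 0.040 + 0.089 + 0.000
Sum = 3.46
df = 5. Since 3.46 < 15.086, we do not reject H₀.

3.46; do not reject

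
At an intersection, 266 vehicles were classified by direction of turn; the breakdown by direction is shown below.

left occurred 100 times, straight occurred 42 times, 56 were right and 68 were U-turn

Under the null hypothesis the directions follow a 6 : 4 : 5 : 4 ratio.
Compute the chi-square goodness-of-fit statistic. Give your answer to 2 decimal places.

11.92

Ratio total = 19. Expected counts: 266×6/19 = 84, 266×4/19 = 56, 266×5/19 = 70, 266×4/19 = 56.
cat           O        E   (O−E)²/E
left        100       84      3.048
straight     42       56      3.500
right        56       70      2.800
U-turn       68       56      2.571
Sum = 11.92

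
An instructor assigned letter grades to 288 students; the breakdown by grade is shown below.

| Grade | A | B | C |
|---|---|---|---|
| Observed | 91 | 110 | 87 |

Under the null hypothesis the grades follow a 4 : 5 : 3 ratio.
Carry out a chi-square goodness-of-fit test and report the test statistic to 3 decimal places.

Ratio total = 12. Expected counts: 288×4/12 = 96, 288×5/12 = 120, 288×3/12 = 72.
A: (91 − 96)²/96 = 25/96 = 0.2604
B: (110 − 120)²/120 = 100/120 = 0.8333
C: (87 − 72)²/72 = 225/72 = 3.1250
Sum = 4.219

4.219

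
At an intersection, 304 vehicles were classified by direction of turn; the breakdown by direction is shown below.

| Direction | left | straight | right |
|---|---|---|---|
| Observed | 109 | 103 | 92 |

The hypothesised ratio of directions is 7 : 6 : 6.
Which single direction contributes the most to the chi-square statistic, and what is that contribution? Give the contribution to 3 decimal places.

straight, 0.510

Ratio total = 19. Expected counts: 304×7/19 = 112, 304×6/19 = 96, 304×6/19 = 96.
cat           O        E   (O−E)²/E
left        109      112     0.0804
straight    103       96     0.5104
right        92       96     0.1667
The largest term is for straight: 0.510.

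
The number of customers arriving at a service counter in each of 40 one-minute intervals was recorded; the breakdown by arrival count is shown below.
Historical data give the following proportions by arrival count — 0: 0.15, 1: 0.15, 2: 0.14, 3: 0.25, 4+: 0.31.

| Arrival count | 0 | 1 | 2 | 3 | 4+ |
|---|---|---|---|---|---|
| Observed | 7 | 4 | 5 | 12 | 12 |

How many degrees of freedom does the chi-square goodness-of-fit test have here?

There are k = 5 categories and no parameters were estimated from the data, so df = 5 − 1 = 4.

4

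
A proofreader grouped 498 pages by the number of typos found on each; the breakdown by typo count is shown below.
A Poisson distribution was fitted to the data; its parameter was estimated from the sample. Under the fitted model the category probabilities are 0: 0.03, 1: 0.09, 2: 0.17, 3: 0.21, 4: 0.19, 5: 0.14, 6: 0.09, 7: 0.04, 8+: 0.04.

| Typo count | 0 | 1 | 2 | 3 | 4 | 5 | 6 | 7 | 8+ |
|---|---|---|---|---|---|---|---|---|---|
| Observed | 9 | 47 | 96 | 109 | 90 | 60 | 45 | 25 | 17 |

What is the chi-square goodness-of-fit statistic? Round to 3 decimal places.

Expected counts E_i = n·p_i: 498×0.03 = 14.94, 498×0.09 = 44.82, 498×0.17 = 84.66, 498×0.21 = 104.58, 498×0.19 = 94.62, 498×0.14 = 69.72, 498×0.09 = 44.82, 498×0.04 = 19.92, 498×0.04 = 19.92.
0: (9 − 14.94)²/14.94 = 35.2836/14.94 = 2.3617
1: (47 − 44.82)²/44.82 = 4.7524/44.82 = 0.1060
2: (96 − 84.66)²/84.66 = 128.5956/84.66 = 1.5190
3: (109 − 104.58)²/104.58 = 19.5364/104.58 = 0.1868
4: (90 − 94.62)²/94.62 = 21.3444/94.62 = 0.2256
5: (60 − 69.72)²/69.72 = 94.4784/69.72 = 1.3551
6: (45 − 44.82)²/44.82 = 0.0324/44.82 = 0.0007
7: (25 − 19.92)²/19.92 = 25.8064/19.92 = 1.2955
8+: (17 − 19.92)²/19.92 = 8.5264/19.92 = 0.4280
Sum = 7.478

7.478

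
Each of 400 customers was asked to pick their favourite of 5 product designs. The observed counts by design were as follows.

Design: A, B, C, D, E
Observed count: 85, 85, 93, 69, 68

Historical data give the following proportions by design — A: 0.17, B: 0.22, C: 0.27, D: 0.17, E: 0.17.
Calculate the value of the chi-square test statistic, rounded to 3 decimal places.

6.450

Expected counts E_i = n·p_i: 400×0.17 = 68, 400×0.22 = 88, 400×0.27 = 108, 400×0.17 = 68, 400×0.17 = 68.
A: (85 − 68)²/68 = 289/68 = 4.2500
B: (85 − 88)²/88 = 9/88 = 0.1023
C: (93 − 108)²/108 = 225/108 = 2.0833
D: (69 − 68)²/68 = 1/68 = 0.0147
E: (68 − 68)²/68 = 0/68 = 0.0000
Sum = 6.450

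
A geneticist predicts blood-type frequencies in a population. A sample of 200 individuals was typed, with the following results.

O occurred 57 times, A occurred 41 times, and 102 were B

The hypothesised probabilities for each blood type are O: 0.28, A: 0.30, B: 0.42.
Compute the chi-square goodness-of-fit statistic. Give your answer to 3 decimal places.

9.892

Expected counts E_i = n·p_i: 200×0.28 = 56, 200×0.30 = 60, 200×0.42 = 84.
O: (57 − 56)²/56 = 1/56 = 0.0179
A: (41 − 60)²/60 = 361/60 = 6.0167
B: (102 − 84)²/84 = 324/84 = 3.8571
Sum = 9.892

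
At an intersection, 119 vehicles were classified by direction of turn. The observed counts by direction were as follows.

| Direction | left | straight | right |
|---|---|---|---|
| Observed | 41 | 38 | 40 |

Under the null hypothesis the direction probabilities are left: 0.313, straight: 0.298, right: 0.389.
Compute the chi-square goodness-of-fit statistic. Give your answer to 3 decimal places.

Expected counts E_i = n·p_i: 119×0.313 = 37.247, 119×0.298 = 35.462, 119×0.389 = 46.291.
cat           O        E   (O−E)²/E
left         41   37.247     0.3782
straight     38   35.462     0.1816
right        40   46.291     0.8550
Sum = 1.415

1.415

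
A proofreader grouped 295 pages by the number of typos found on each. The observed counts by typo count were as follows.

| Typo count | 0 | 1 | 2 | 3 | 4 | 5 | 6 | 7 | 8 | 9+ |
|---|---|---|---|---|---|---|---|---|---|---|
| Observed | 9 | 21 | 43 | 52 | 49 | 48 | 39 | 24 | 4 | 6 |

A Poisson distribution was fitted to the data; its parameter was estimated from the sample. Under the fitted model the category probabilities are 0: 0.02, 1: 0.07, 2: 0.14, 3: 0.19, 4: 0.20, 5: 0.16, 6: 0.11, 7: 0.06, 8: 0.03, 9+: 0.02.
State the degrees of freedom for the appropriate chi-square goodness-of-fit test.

8

There are k = 10 categories and 1 parameter estimated from the data, so df = 10 − 1 − 1 = 8.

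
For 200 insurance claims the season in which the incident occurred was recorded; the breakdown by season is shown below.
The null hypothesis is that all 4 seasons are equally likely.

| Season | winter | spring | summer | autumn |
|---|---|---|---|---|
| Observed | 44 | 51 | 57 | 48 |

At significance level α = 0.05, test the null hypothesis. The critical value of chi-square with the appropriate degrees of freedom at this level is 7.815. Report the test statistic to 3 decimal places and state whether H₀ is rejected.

Expected count for each of the 4 categories: 200/4 = 50.
χ² = (44−50)²/50 + (51−50)²/50 + (57−50)²/50 + (48−50)²/50
   = 0.7200 + 0.0200 + 0.9800 + 0.0800
Sum = 1.800
df = 3. Since 1.800 < 7.815, we do not reject H₀.

1.800; do not reject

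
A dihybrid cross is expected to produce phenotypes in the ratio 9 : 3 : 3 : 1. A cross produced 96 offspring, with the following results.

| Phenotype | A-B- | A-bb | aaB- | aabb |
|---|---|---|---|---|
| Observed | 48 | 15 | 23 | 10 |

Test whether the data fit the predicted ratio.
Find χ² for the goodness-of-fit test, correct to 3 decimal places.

5.222

Ratio total = 16. Expected counts: 96×9/16 = 54, 96×3/16 = 18, 96×3/16 = 18, 96×1/16 = 6.
cat         O        E   (O−E)²/E
A-B-       48       54     0.6667
A-bb       15       18     0.5000
aaB-       23       18     1.3889
aabb       10        6     2.6667
Sum = 5.222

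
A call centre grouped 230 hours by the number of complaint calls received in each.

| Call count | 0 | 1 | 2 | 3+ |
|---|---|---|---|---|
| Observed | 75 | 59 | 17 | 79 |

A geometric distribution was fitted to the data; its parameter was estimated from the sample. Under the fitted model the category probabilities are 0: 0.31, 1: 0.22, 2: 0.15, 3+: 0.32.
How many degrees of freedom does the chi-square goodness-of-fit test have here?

2

There are k = 4 categories and 1 parameter estimated from the data, so df = 4 − 1 − 1 = 2.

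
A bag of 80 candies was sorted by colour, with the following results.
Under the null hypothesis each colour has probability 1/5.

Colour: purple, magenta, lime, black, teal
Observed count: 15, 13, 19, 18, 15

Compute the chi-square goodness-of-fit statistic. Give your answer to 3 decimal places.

1.500

Under H₀ each category has probability 1/5, so each expected count is 80/5 = 16.
purple: (15 − 16)²/16 = 1/16 = 0.0625
magenta: (13 − 16)²/16 = 9/16 = 0.5625
lime: (19 − 16)²/16 = 9/16 = 0.5625
black: (18 − 16)²/16 = 4/16 = 0.2500
teal: (15 − 16)²/16 = 1/16 = 0.0625
Sum = 1.500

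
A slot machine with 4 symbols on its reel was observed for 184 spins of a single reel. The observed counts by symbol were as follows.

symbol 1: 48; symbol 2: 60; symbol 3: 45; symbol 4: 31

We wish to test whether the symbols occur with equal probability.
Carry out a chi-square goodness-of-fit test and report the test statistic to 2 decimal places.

9.26

Expected count for each of the 4 categories: 184/4 = 46.
cat           O        E   (O−E)²/E
symbol 1     48       46      0.087
symbol 2     60       46      4.261
symbol 3     45       46      0.022
symbol 4     31       46      4.891
Sum = 9.26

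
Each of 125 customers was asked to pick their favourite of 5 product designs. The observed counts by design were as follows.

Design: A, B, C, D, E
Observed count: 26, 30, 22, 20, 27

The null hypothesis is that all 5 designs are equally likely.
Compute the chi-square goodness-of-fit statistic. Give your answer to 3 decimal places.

Expected count for each of the 5 categories: 125/5 = 25.
cat         O        E   (O−E)²/E
A          26       25     0.0400
B          30       25     1.0000
C          22       25     0.3600
D          20       25     1.0000
E          27       25     0.1600
Sum = 2.560

2.560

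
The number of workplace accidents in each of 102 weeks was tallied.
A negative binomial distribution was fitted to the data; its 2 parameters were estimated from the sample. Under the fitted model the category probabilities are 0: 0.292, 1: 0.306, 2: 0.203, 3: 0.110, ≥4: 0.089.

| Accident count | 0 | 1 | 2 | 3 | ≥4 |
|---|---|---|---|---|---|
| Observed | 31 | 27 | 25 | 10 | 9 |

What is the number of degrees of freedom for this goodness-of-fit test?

2

There are k = 5 categories and 2 parameters estimated from the data, so df = 5 − 1 − 2 = 2.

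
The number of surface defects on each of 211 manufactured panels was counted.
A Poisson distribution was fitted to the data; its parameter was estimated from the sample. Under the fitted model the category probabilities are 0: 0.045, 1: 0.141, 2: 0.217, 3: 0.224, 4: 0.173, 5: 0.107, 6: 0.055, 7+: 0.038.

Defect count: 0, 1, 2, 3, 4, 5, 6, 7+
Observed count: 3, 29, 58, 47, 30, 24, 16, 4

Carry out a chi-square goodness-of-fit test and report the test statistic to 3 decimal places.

Expected counts E_i = n·p_i: 211×0.045 = 9.495, 211×0.141 = 29.751, 211×0.217 = 45.787, 211×0.224 = 47.264, 211×0.173 = 36.503, 211×0.107 = 22.577, 211×0.055 = 11.605, 211×0.038 = 8.018.
cat         O        E   (O−E)²/E
0           3    9.495     4.4429
1          29   29.751     0.0190
2          58   45.787     3.2576
3          47   47.264     0.0015
4          30   36.503     1.1585
5          24   22.577     0.0897
6          16   11.605     1.6645
7+          4    8.018     2.0135
Sum = 12.647

12.647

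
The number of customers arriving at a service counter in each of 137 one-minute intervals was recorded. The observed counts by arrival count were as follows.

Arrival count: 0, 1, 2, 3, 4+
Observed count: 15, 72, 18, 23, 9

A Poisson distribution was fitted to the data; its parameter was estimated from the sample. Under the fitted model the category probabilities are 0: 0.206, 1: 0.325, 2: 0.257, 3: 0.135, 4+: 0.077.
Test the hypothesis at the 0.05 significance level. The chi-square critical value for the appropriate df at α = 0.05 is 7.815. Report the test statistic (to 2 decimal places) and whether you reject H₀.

32.88; reject

Expected counts E_i = n·p_i: 137×0.206 = 28.222, 137×0.325 = 44.525, 137×0.257 = 35.209, 137×0.135 = 18.495, 137×0.077 = 10.549.
cat         O        E   (O−E)²/E
0          15   28.222      6.195
1          72   44.525     16.954
2          18   35.209      8.411
3          23   18.495      1.097
4+          9   10.549      0.227
Sum = 32.88
df = 3. Since 32.88 > 7.815, we reject H₀.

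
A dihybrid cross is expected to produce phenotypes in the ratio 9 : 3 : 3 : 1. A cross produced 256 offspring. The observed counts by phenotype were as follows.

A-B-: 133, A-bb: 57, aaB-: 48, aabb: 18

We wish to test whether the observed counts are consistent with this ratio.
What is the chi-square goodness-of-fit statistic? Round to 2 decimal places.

2.78

Ratio total = 16. Expected counts: 256×9/16 = 144, 256×3/16 = 48, 256×3/16 = 48, 256×1/16 = 16.
A-B-: (133 − 144)²/144 = 121/144 = 0.840
A-bb: (57 − 48)²/48 = 81/48 = 1.688
aaB-: (48 − 48)²/48 = 0/48 = 0.000
aabb: (18 − 16)²/16 = 4/16 = 0.250
Sum = 2.78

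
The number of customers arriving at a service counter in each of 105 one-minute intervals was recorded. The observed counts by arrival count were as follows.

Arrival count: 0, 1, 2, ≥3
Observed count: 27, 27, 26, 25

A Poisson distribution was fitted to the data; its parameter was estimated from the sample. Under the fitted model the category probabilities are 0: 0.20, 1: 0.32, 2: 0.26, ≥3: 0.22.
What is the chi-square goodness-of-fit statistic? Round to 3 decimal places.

Expected counts E_i = n·p_i: 105×0.20 = 21, 105×0.32 = 33.6, 105×0.26 = 27.3, 105×0.22 = 23.1.
χ² = (27−21)²/21 + (27−33.6)²/33.6 + (26−27.3)²/27.3 + (25−23.1)²/23.1
   = 1.7143 + 1.2964 + 0.0619 + 0.1563
Sum = 3.229

3.229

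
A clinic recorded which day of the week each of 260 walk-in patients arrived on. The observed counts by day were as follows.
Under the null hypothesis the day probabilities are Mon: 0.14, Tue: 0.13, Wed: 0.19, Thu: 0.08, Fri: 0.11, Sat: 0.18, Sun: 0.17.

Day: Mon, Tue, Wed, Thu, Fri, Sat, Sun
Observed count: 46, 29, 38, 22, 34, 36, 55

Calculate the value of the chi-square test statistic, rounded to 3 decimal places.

12.064

Expected counts E_i = n·p_i: 260×0.14 = 36.4, 260×0.13 = 33.8, 260×0.19 = 49.4, 260×0.08 = 20.8, 260×0.11 = 28.6, 260×0.18 = 46.8, 260×0.17 = 44.2.
cat         O        E   (O−E)²/E
Mon        46     36.4     2.5319
Tue        29     33.8     0.6817
Wed        38     49.4     2.6308
Thu        22     20.8     0.0692
Fri        34     28.6     1.0196
Sat        36     46.8     2.4923
Sun        55     44.2     2.6389
Sum = 12.064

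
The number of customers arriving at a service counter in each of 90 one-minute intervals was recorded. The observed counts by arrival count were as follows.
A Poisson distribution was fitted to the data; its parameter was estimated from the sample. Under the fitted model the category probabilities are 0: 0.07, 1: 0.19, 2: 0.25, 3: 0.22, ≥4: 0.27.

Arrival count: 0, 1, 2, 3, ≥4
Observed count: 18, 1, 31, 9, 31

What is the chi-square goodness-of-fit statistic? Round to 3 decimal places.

47.836

Expected counts E_i = n·p_i: 90×0.07 = 6.3, 90×0.19 = 17.1, 90×0.25 = 22.5, 90×0.22 = 19.8, 90×0.27 = 24.3.
0: (18 − 6.3)²/6.3 = 136.89/6.3 = 21.7286
1: (1 − 17.1)²/17.1 = 259.21/17.1 = 15.1585
2: (31 − 22.5)²/22.5 = 72.25/22.5 = 3.2111
3: (9 − 19.8)²/19.8 = 116.64/19.8 = 5.8909
≥4: (31 − 24.3)²/24.3 = 44.89/24.3 = 1.8473
Sum = 47.836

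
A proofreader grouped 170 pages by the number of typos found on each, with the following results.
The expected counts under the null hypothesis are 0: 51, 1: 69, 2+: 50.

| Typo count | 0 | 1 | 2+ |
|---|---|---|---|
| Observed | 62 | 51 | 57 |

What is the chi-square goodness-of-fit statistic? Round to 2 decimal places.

8.05

χ² = (62−51)²/51 + (51−69)²/69 + (57−50)²/50
   = 2.373 + 4.696 + 0.980
Sum = 8.05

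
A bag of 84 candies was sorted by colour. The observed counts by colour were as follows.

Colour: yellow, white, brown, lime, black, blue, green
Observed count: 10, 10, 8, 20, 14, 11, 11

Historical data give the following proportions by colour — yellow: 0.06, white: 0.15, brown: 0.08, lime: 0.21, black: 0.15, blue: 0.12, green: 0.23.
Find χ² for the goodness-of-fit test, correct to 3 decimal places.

Expected counts E_i = n·p_i: 84×0.06 = 5.04, 84×0.15 = 12.6, 84×0.08 = 6.72, 84×0.21 = 17.64, 84×0.15 = 12.6, 84×0.12 = 10.08, 84×0.23 = 19.32.
yellow: (10 − 5.04)²/5.04 = 24.6016/5.04 = 4.8813
white: (10 − 12.6)²/12.6 = 6.76/12.6 = 0.5365
brown: (8 − 6.72)²/6.72 = 1.6384/6.72 = 0.2438
lime: (20 − 17.64)²/17.64 = 5.5696/17.64 = 0.3157
black: (14 − 12.6)²/12.6 = 1.96/12.6 = 0.1556
blue: (11 − 10.08)²/10.08 = 0.8464/10.08 = 0.0840
green: (11 − 19.32)²/19.32 = 69.2224/19.32 = 3.5829
Sum = 9.800

9.800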